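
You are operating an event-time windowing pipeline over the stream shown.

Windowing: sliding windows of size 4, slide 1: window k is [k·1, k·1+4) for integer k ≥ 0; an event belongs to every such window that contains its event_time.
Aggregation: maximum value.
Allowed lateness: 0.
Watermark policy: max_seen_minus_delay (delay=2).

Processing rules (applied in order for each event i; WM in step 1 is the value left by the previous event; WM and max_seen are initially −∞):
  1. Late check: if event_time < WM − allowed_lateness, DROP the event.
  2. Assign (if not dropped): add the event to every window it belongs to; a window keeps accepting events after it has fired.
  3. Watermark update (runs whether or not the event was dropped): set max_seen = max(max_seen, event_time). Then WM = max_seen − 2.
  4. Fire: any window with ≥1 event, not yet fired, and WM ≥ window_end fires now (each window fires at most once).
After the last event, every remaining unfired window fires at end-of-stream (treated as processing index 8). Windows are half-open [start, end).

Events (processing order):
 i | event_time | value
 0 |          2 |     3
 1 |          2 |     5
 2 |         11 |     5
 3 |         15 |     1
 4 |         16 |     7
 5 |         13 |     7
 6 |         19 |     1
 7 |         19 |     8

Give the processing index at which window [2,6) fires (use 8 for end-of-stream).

i=0 t=2 v=3: → [2,6),[1,5),[0,4); WM=0
i=1 t=2 v=5: → [2,6),[1,5),[0,4); WM=0
i=2 t=11 v=5: → [11,15),[10,14),[9,13),[8,12); WM=9; [0,4) fires=5 [1,5) fires=5 [2,6) fires=5
i=3 t=15 v=1: → [15,19),[14,18),[13,17),[12,16); WM=13; [8,12) fires=5 [9,13) fires=5
i=4 t=16 v=7: → [16,20),[15,19),[14,18),[13,17); WM=14; [10,14) fires=5
i=5 t=13 v=7: DROP (t<14-0); WM=14
i=6 t=19 v=1: → [19,23),[18,22),[17,21),[16,20); WM=17; [11,15) fires=5 [12,16) fires=1 [13,17) fires=7
i=7 t=19 v=8: → [19,23),[18,22),[17,21),[16,20); WM=17

2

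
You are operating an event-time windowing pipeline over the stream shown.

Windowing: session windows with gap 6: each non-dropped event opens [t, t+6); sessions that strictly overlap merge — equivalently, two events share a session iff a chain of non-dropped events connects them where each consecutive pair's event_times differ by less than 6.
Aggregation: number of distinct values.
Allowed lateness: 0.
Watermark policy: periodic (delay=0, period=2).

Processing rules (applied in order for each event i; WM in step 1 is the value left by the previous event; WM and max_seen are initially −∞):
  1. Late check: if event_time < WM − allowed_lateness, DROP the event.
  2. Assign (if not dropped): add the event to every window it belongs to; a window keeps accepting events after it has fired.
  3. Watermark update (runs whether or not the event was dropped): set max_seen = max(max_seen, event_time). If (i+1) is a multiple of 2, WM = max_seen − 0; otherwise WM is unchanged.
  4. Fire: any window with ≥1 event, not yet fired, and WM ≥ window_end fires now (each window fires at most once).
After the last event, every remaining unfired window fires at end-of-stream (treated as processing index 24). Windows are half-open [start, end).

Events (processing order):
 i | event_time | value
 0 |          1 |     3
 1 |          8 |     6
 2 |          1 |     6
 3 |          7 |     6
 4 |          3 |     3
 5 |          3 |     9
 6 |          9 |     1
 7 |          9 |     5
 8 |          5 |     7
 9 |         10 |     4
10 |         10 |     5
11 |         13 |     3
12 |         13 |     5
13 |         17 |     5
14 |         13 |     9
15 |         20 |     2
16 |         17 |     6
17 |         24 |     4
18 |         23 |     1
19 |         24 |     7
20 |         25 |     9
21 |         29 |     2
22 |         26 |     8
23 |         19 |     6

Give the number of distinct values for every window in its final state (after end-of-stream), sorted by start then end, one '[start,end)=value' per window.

i=0 t=1 v=3: → [1,7); WM=−∞
i=1 t=8 v=6: → [8,14); WM=8
i=2 t=1 v=6: DROP (t<8-0); WM=8
i=3 t=7 v=6: DROP (t<8-0); WM=8
i=4 t=3 v=3: DROP (t<8-0); WM=8
i=5 t=3 v=9: DROP (t<8-0); WM=8
i=6 t=9 v=1: → [8,15); WM=8
i=7 t=9 v=5: → [8,15); WM=9
i=8 t=5 v=7: DROP (t<9-0); WM=9
i=9 t=10 v=4: → [8,16); WM=10
i=10 t=10 v=5: → [8,16); WM=10
i=11 t=13 v=3: → [8,19); WM=13
i=12 t=13 v=5: → [8,19); WM=13
i=13 t=17 v=5: → [8,23); WM=17
i=14 t=13 v=9: DROP (t<17-0); WM=17
i=15 t=20 v=2: → [8,26); WM=20
i=16 t=17 v=6: DROP (t<20-0); WM=20
i=17 t=24 v=4: → [8,30); WM=24
i=18 t=23 v=1: DROP (t<24-0); WM=24
i=19 t=24 v=7: → [8,30); WM=24
i=20 t=25 v=9: → [8,31); WM=24
i=21 t=29 v=2: → [8,35); WM=29
i=22 t=26 v=8: DROP (t<29-0); WM=29
i=23 t=19 v=6: DROP (t<29-0); WM=29

[1,7)=1 [8,35)=8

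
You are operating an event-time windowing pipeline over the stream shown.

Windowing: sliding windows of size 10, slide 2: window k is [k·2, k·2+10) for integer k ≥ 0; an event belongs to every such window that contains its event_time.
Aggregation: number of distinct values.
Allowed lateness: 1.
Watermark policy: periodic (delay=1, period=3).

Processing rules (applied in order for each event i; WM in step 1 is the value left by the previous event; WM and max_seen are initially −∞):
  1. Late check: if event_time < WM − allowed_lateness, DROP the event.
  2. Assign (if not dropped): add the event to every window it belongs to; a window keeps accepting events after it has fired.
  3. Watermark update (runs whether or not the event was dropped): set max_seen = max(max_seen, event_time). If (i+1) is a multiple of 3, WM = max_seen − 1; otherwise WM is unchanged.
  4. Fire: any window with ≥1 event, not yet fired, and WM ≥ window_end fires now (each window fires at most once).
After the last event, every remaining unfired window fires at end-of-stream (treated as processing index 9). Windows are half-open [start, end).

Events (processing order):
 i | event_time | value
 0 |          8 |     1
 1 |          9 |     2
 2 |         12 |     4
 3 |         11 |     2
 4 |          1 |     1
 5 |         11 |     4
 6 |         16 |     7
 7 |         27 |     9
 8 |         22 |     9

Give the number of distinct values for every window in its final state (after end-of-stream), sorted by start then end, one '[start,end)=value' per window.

[0,10)=2 [2,12)=3 [4,14)=3 [6,16)=3 [8,18)=4 [10,20)=3 [12,22)=2 [14,24)=2 [16,26)=2 [18,28)=1 [20,30)=1 [22,32)=1 [24,34)=1 [26,36)=1

i=0 t=8 v=1: → [8,18),[6,16),[4,14),[2,12),[0,10); WM=−∞
i=1 t=9 v=2: → [8,18),[6,16),[4,14),[2,12),[0,10); WM=−∞
i=2 t=12 v=4: → [12,22),[10,20),[8,18),[6,16),[4,14); WM=11; [0,10) fires=2
i=3 t=11 v=2: → [10,20),[8,18),[6,16),[4,14),[2,12); WM=11
i=4 t=1 v=1: DROP (t<11-1); WM=11
i=5 t=11 v=4: → [10,20),[8,18),[6,16),[4,14),[2,12); WM=11
i=6 t=16 v=7: → [16,26),[14,24),[12,22),[10,20),[8,18); WM=11
i=7 t=27 v=9: → [26,36),[24,34),[22,32),[20,30),[18,28); WM=11
i=8 t=22 v=9: → [22,32),[20,30),[18,28),[16,26),[14,24); WM=26; [2,12) fires=3 [4,14) fires=3 [6,16) fires=3 [8,18) fires=4 [10,20) fires=3 [12,22) fires=2 [14,24) fires=2 [16,26) fires=2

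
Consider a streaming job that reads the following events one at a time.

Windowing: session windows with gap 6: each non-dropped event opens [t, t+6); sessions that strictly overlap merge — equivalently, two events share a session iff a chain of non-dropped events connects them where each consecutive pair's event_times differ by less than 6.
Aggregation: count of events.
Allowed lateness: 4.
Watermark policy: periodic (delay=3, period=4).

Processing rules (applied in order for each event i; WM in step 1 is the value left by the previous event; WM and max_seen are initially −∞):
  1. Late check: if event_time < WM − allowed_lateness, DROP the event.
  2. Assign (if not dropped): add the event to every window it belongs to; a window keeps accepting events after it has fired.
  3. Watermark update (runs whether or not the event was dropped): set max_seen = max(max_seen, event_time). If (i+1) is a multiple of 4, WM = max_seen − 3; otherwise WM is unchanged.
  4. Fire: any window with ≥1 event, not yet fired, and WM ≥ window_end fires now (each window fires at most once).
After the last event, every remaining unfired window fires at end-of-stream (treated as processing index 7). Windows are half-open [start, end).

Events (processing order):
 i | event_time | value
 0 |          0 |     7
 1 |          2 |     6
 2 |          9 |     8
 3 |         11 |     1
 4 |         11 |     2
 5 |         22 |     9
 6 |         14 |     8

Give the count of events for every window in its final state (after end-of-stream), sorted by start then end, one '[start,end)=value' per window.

[0,8)=2 [9,20)=4 [22,28)=1

i=0 t=0 v=7: → [0,6); WM=−∞
i=1 t=2 v=6: → [0,8); WM=−∞
i=2 t=9 v=8: → [9,15); WM=−∞
i=3 t=11 v=1: → [9,17); WM=8
i=4 t=11 v=2: → [9,17); WM=8
i=5 t=22 v=9: → [22,28); WM=8
i=6 t=14 v=8: → [9,20); WM=8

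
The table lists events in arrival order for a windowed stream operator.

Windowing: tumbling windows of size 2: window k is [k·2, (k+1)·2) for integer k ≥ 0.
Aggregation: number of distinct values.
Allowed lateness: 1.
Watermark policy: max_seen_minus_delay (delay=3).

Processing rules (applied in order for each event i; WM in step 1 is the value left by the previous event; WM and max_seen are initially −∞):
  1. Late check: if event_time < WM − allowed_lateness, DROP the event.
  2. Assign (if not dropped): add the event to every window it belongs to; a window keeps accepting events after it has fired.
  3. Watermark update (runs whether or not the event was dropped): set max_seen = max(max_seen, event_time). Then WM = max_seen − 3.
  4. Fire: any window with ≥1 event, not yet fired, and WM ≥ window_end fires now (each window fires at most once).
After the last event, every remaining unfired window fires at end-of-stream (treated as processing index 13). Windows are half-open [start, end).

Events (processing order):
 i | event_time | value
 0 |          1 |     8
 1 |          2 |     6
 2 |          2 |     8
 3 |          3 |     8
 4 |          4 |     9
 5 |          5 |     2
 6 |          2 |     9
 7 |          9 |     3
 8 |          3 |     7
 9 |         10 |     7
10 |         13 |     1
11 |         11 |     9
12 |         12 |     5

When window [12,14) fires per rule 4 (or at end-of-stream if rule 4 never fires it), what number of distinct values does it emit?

2

i=0 t=1 v=8: → [0,2); WM=-2
i=1 t=2 v=6: → [2,4); WM=-1
i=2 t=2 v=8: → [2,4); WM=-1
i=3 t=3 v=8: → [2,4); WM=0
i=4 t=4 v=9: → [4,6); WM=1
i=5 t=5 v=2: → [4,6); WM=2; [0,2) fires=1
i=6 t=2 v=9: → [2,4); WM=2
i=7 t=9 v=3: → [8,10); WM=6; [2,4) fires=3 [4,6) fires=2
i=8 t=3 v=7: DROP (t<6-1); WM=6
i=9 t=10 v=7: → [10,12); WM=7
i=10 t=13 v=1: → [12,14); WM=10; [8,10) fires=1
i=11 t=11 v=9: → [10,12); WM=10
i=12 t=12 v=5: → [12,14); WM=10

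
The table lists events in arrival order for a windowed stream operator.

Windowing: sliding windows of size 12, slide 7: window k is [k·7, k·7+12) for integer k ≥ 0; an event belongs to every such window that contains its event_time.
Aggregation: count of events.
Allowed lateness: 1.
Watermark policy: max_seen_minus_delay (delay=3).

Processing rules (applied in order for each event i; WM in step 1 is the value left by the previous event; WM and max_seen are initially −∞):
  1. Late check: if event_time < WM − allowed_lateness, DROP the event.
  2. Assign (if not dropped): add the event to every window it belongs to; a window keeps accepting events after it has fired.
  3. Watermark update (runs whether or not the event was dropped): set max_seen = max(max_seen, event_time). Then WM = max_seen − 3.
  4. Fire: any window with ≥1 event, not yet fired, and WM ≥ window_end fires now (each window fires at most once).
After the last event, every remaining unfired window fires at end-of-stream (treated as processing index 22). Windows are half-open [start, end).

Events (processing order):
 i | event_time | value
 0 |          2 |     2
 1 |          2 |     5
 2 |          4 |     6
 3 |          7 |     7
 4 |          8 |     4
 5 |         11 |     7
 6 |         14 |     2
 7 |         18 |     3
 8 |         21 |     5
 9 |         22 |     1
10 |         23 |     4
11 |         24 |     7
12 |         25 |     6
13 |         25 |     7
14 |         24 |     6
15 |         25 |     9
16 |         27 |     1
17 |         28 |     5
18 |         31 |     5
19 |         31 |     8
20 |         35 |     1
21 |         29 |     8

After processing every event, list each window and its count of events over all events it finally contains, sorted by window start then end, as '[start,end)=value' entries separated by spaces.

[0,12)=6 [7,19)=5 [14,26)=10 [21,33)=12 [28,40)=4 [35,47)=1

i=0 t=2 v=2: → [0,12); WM=-1
i=1 t=2 v=5: → [0,12); WM=-1
i=2 t=4 v=6: → [0,12); WM=1
i=3 t=7 v=7: → [7,19),[0,12); WM=4
i=4 t=8 v=4: → [7,19),[0,12); WM=5
i=5 t=11 v=7: → [7,19),[0,12); WM=8
i=6 t=14 v=2: → [14,26),[7,19); WM=11
i=7 t=18 v=3: → [14,26),[7,19); WM=15; [0,12) fires=6
i=8 t=21 v=5: → [21,33),[14,26); WM=18
i=9 t=22 v=1: → [21,33),[14,26); WM=19; [7,19) fires=5
i=10 t=23 v=4: → [21,33),[14,26); WM=20
i=11 t=24 v=7: → [21,33),[14,26); WM=21
i=12 t=25 v=6: → [21,33),[14,26); WM=22
i=13 t=25 v=7: → [21,33),[14,26); WM=22
i=14 t=24 v=6: → [21,33),[14,26); WM=22
i=15 t=25 v=9: → [21,33),[14,26); WM=22
i=16 t=27 v=1: → [21,33); WM=24
i=17 t=28 v=5: → [28,40),[21,33); WM=25
i=18 t=31 v=5: → [28,40),[21,33); WM=28; [14,26) fires=10
i=19 t=31 v=8: → [28,40),[21,33); WM=28
i=20 t=35 v=1: → [35,47),[28,40); WM=32
i=21 t=29 v=8: DROP (t<32-1); WM=32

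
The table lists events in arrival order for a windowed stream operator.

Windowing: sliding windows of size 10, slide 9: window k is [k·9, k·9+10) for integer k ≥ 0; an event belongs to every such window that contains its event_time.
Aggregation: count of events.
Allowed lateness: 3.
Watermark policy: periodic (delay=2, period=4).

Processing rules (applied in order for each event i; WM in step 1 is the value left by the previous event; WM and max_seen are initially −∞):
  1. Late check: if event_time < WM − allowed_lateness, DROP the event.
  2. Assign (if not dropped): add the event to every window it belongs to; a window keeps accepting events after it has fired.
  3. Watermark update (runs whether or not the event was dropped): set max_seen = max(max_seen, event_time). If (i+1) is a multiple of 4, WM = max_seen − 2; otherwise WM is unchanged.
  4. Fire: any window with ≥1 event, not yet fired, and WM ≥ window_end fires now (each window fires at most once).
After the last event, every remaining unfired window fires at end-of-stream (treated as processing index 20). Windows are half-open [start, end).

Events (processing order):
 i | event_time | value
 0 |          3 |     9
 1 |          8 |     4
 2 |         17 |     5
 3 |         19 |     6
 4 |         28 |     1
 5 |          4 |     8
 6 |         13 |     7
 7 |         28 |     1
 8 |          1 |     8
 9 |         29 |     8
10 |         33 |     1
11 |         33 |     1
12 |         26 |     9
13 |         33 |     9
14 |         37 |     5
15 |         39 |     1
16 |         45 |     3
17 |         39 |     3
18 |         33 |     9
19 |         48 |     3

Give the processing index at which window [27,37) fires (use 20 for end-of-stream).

i=0 t=3 v=9: → [0,10); WM=−∞
i=1 t=8 v=4: → [0,10); WM=−∞
i=2 t=17 v=5: → [9,19); WM=−∞
i=3 t=19 v=6: → [18,28); WM=17; [0,10) fires=2
i=4 t=28 v=1: → [27,37); WM=17
i=5 t=4 v=8: DROP (t<17-3); WM=17
i=6 t=13 v=7: DROP (t<17-3); WM=17
i=7 t=28 v=1: → [27,37); WM=26; [9,19) fires=1
i=8 t=1 v=8: DROP (t<26-3); WM=26
i=9 t=29 v=8: → [27,37); WM=26
i=10 t=33 v=1: → [27,37); WM=26
i=11 t=33 v=1: → [27,37); WM=31; [18,28) fires=1
i=12 t=26 v=9: DROP (t<31-3); WM=31
i=13 t=33 v=9: → [27,37); WM=31
i=14 t=37 v=5: → [36,46); WM=31
i=15 t=39 v=1: → [36,46); WM=37; [27,37) fires=6
i=16 t=45 v=3: → [45,55),[36,46); WM=37
i=17 t=39 v=3: → [36,46); WM=37
i=18 t=33 v=9: DROP (t<37-3); WM=37
i=19 t=48 v=3: → [45,55); WM=46; [36,46) fires=4

15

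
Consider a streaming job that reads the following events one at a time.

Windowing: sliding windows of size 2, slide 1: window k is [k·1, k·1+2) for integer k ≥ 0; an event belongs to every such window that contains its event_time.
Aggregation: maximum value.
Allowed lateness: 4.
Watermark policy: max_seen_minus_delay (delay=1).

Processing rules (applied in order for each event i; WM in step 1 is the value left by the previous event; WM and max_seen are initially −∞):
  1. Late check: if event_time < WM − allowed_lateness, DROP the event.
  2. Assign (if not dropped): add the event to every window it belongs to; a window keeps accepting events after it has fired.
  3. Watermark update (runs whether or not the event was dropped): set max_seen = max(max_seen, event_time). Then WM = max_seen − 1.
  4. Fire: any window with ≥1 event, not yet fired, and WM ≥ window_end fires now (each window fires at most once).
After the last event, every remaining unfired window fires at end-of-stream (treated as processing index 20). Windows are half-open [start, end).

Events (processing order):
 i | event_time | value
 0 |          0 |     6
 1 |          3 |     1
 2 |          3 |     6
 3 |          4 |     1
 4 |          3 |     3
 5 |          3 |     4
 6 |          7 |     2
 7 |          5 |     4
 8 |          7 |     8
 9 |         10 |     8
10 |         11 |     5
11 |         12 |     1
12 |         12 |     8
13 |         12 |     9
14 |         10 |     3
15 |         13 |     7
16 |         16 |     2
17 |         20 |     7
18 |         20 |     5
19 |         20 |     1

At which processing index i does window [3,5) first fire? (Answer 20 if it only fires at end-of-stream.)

i=0 t=0 v=6: → [0,2); WM=-1
i=1 t=3 v=1: → [3,5),[2,4); WM=2; [0,2) fires=6
i=2 t=3 v=6: → [3,5),[2,4); WM=2
i=3 t=4 v=1: → [4,6),[3,5); WM=3
i=4 t=3 v=3: → [3,5),[2,4); WM=3
i=5 t=3 v=4: → [3,5),[2,4); WM=3
i=6 t=7 v=2: → [7,9),[6,8); WM=6; [2,4) fires=6 [3,5) fires=6 [4,6) fires=1
i=7 t=5 v=4: → [5,7),[4,6); WM=6
i=8 t=7 v=8: → [7,9),[6,8); WM=6
i=9 t=10 v=8: → [10,12),[9,11); WM=9; [5,7) fires=4 [6,8) fires=8 [7,9) fires=8
i=10 t=11 v=5: → [11,13),[10,12); WM=10
i=11 t=12 v=1: → [12,14),[11,13); WM=11; [9,11) fires=8
i=12 t=12 v=8: → [12,14),[11,13); WM=11
i=13 t=12 v=9: → [12,14),[11,13); WM=11
i=14 t=10 v=3: → [10,12),[9,11); WM=11
i=15 t=13 v=7: → [13,15),[12,14); WM=12; [10,12) fires=8
i=16 t=16 v=2: → [16,18),[15,17); WM=15; [11,13) fires=9 [12,14) fires=9 [13,15) fires=7
i=17 t=20 v=7: → [20,22),[19,21); WM=19; [15,17) fires=2 [16,18) fires=2
i=18 t=20 v=5: → [20,22),[19,21); WM=19
i=19 t=20 v=1: → [20,22),[19,21); WM=19

6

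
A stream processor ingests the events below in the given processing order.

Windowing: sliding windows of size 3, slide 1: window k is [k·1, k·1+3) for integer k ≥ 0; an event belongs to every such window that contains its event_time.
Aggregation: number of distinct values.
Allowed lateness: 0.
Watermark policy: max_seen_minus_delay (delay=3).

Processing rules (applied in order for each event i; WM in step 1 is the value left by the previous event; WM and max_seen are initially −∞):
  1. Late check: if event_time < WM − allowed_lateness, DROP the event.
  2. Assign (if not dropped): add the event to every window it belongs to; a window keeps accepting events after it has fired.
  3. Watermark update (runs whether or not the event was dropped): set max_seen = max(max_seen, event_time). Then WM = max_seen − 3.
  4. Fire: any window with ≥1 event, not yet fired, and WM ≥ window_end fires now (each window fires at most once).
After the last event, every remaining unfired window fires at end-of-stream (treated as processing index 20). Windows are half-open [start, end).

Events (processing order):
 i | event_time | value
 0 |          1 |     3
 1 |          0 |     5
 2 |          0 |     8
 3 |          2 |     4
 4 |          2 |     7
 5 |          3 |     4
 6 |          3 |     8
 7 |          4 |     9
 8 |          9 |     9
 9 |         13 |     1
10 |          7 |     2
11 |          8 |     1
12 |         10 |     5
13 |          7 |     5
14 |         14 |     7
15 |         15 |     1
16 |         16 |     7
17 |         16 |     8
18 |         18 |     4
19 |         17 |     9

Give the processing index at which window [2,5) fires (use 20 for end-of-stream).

8

i=0 t=1 v=3: → [1,4),[0,3); WM=-2
i=1 t=0 v=5: → [0,3); WM=-2
i=2 t=0 v=8: → [0,3); WM=-2
i=3 t=2 v=4: → [2,5),[1,4),[0,3); WM=-1
i=4 t=2 v=7: → [2,5),[1,4),[0,3); WM=-1
i=5 t=3 v=4: → [3,6),[2,5),[1,4); WM=0
i=6 t=3 v=8: → [3,6),[2,5),[1,4); WM=0
i=7 t=4 v=9: → [4,7),[3,6),[2,5); WM=1
i=8 t=9 v=9: → [9,12),[8,11),[7,10); WM=6; [0,3) fires=5 [1,4) fires=4 [2,5) fires=4 [3,6) fires=3
i=9 t=13 v=1: → [13,16),[12,15),[11,14); WM=10; [4,7) fires=1 [7,10) fires=1
i=10 t=7 v=2: DROP (t<10-0); WM=10
i=11 t=8 v=1: DROP (t<10-0); WM=10
i=12 t=10 v=5: → [10,13),[9,12),[8,11); WM=10
i=13 t=7 v=5: DROP (t<10-0); WM=10
i=14 t=14 v=7: → [14,17),[13,16),[12,15); WM=11; [8,11) fires=2
i=15 t=15 v=1: → [15,18),[14,17),[13,16); WM=12; [9,12) fires=2
i=16 t=16 v=7: → [16,19),[15,18),[14,17); WM=13; [10,13) fires=1
i=17 t=16 v=8: → [16,19),[15,18),[14,17); WM=13
i=18 t=18 v=4: → [18,21),[17,20),[16,19); WM=15; [11,14) fires=1 [12,15) fires=2
i=19 t=17 v=9: → [17,20),[16,19),[15,18); WM=15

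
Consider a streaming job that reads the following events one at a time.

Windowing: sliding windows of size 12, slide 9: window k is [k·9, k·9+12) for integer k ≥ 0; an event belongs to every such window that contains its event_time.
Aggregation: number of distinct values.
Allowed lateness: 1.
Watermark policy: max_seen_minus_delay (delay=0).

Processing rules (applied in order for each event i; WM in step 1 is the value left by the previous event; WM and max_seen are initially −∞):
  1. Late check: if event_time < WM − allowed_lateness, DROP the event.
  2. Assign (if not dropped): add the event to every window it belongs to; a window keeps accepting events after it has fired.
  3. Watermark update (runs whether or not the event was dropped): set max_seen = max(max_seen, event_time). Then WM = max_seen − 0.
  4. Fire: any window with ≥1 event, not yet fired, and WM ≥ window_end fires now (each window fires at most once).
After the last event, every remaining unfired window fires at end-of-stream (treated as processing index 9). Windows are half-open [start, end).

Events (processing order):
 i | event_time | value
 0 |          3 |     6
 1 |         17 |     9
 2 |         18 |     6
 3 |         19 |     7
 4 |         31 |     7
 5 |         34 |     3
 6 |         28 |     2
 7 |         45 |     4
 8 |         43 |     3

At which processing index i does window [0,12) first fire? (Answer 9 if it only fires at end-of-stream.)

i=0 t=3 v=6: → [0,12); WM=3
i=1 t=17 v=9: → [9,21); WM=17; [0,12) fires=1
i=2 t=18 v=6: → [18,30),[9,21); WM=18
i=3 t=19 v=7: → [18,30),[9,21); WM=19
i=4 t=31 v=7: → [27,39); WM=31; [9,21) fires=3 [18,30) fires=2
i=5 t=34 v=3: → [27,39); WM=34
i=6 t=28 v=2: DROP (t<34-1); WM=34
i=7 t=45 v=4: → [45,57),[36,48); WM=45; [27,39) fires=2
i=8 t=43 v=3: DROP (t<45-1); WM=45

1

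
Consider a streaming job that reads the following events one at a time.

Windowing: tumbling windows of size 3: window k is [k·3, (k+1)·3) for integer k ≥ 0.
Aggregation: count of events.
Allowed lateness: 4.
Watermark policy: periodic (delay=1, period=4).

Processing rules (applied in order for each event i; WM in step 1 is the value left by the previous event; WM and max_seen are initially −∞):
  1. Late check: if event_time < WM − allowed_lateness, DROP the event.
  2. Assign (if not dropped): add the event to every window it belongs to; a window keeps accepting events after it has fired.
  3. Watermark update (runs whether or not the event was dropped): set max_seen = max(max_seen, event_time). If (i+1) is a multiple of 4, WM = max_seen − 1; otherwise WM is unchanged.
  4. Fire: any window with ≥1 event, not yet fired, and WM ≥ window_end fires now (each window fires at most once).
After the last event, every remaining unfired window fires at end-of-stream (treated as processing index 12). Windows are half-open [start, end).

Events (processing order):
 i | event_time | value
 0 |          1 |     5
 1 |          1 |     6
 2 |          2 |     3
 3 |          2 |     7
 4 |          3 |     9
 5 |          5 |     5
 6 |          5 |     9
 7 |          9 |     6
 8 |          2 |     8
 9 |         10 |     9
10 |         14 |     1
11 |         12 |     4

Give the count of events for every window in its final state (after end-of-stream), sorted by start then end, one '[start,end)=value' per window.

i=0 t=1 v=5: → [0,3); WM=−∞
i=1 t=1 v=6: → [0,3); WM=−∞
i=2 t=2 v=3: → [0,3); WM=−∞
i=3 t=2 v=7: → [0,3); WM=1
i=4 t=3 v=9: → [3,6); WM=1
i=5 t=5 v=5: → [3,6); WM=1
i=6 t=5 v=9: → [3,6); WM=1
i=7 t=9 v=6: → [9,12); WM=8; [0,3) fires=4 [3,6) fires=3
i=8 t=2 v=8: DROP (t<8-4); WM=8
i=9 t=10 v=9: → [9,12); WM=8
i=10 t=14 v=1: → [12,15); WM=8
i=11 t=12 v=4: → [12,15); WM=13; [9,12) fires=2

[0,3)=4 [3,6)=3 [9,12)=2 [12,15)=2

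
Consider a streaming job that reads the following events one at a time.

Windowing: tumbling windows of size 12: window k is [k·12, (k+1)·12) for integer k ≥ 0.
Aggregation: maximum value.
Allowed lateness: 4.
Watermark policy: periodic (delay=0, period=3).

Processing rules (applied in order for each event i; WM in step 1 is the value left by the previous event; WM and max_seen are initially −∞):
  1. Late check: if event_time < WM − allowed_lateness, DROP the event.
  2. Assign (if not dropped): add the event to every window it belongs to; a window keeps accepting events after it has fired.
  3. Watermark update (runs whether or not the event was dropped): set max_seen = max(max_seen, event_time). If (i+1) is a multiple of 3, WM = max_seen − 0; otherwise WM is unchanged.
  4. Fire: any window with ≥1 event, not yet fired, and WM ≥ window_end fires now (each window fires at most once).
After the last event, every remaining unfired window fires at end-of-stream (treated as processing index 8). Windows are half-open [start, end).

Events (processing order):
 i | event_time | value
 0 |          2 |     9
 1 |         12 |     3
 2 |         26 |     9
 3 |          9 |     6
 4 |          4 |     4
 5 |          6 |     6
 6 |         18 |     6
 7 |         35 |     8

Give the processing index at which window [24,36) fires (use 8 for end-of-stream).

i=0 t=2 v=9: → [0,12); WM=−∞
i=1 t=12 v=3: → [12,24); WM=−∞
i=2 t=26 v=9: → [24,36); WM=26; [0,12) fires=9 [12,24) fires=3
i=3 t=9 v=6: DROP (t<26-4); WM=26
i=4 t=4 v=4: DROP (t<26-4); WM=26
i=5 t=6 v=6: DROP (t<26-4); WM=26
i=6 t=18 v=6: DROP (t<26-4); WM=26
i=7 t=35 v=8: → [24,36); WM=26

8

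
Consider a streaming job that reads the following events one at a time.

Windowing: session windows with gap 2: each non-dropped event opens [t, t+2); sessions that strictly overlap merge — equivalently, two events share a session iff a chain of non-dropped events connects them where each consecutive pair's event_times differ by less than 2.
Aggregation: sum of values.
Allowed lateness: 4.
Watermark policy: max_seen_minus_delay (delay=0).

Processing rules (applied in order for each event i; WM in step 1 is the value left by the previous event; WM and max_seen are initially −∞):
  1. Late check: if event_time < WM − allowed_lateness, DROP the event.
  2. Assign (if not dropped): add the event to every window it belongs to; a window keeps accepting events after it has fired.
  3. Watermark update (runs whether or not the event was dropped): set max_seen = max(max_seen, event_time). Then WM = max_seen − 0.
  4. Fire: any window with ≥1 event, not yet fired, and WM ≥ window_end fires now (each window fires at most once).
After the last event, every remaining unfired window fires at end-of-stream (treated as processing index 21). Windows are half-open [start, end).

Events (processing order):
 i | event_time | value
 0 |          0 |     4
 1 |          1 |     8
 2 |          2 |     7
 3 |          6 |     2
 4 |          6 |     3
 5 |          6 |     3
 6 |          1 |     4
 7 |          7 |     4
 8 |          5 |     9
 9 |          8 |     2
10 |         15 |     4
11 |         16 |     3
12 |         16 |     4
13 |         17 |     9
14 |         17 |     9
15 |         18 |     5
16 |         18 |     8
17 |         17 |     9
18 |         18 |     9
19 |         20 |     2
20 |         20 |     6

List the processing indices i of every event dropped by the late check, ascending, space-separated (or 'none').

i=0 t=0 v=4: → [0,2); WM=0
i=1 t=1 v=8: → [0,3); WM=1
i=2 t=2 v=7: → [0,4); WM=2
i=3 t=6 v=2: → [6,8); WM=6
i=4 t=6 v=3: → [6,8); WM=6
i=5 t=6 v=3: → [6,8); WM=6
i=6 t=1 v=4: DROP (t<6-4); WM=6
i=7 t=7 v=4: → [6,9); WM=7
i=8 t=5 v=9: → [5,9); WM=7
i=9 t=8 v=2: → [5,10); WM=8
i=10 t=15 v=4: → [15,17); WM=15
i=11 t=16 v=3: → [15,18); WM=16
i=12 t=16 v=4: → [15,18); WM=16
i=13 t=17 v=9: → [15,19); WM=17
i=14 t=17 v=9: → [15,19); WM=17
i=15 t=18 v=5: → [15,20); WM=18
i=16 t=18 v=8: → [15,20); WM=18
i=17 t=17 v=9: → [15,20); WM=18
i=18 t=18 v=9: → [15,20); WM=18
i=19 t=20 v=2: → [20,22); WM=20
i=20 t=20 v=6: → [20,22); WM=20

6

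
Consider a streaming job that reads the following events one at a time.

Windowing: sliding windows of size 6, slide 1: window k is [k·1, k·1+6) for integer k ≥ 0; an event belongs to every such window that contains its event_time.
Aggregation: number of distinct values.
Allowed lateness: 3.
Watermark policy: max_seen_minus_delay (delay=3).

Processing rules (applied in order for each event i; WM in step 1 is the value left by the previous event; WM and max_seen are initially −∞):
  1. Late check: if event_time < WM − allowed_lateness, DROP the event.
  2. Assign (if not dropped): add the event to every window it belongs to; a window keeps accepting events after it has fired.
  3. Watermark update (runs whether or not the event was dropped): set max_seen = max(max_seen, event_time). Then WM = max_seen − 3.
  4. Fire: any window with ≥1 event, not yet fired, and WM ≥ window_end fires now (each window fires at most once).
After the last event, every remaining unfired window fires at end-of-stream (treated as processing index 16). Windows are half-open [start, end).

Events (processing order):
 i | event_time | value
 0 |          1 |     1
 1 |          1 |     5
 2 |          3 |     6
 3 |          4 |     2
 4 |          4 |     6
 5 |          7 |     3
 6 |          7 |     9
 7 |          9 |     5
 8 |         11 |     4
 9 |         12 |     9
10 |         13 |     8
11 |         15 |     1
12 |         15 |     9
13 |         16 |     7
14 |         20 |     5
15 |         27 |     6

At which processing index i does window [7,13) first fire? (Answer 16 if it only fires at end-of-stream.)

i=0 t=1 v=1: → [1,7),[0,6); WM=-2
i=1 t=1 v=5: → [1,7),[0,6); WM=-2
i=2 t=3 v=6: → [3,9),[2,8),[1,7),[0,6); WM=0
i=3 t=4 v=2: → [4,10),[3,9),[2,8),[1,7),[0,6); WM=1
i=4 t=4 v=6: → [4,10),[3,9),[2,8),[1,7),[0,6); WM=1
i=5 t=7 v=3: → [7,13),[6,12),[5,11),[4,10),[3,9),[2,8); WM=4
i=6 t=7 v=9: → [7,13),[6,12),[5,11),[4,10),[3,9),[2,8); WM=4
i=7 t=9 v=5: → [9,15),[8,14),[7,13),[6,12),[5,11),[4,10); WM=6; [0,6) fires=4
i=8 t=11 v=4: → [11,17),[10,16),[9,15),[8,14),[7,13),[6,12); WM=8; [1,7) fires=4 [2,8) fires=4
i=9 t=12 v=9: → [12,18),[11,17),[10,16),[9,15),[8,14),[7,13); WM=9; [3,9) fires=4
i=10 t=13 v=8: → [13,19),[12,18),[11,17),[10,16),[9,15),[8,14); WM=10; [4,10) fires=5
i=11 t=15 v=1: → [15,21),[14,20),[13,19),[12,18),[11,17),[10,16); WM=12; [5,11) fires=3 [6,12) fires=4
i=12 t=15 v=9: → [15,21),[14,20),[13,19),[12,18),[11,17),[10,16); WM=12
i=13 t=16 v=7: → [16,22),[15,21),[14,20),[13,19),[12,18),[11,17); WM=13; [7,13) fires=4
i=14 t=20 v=5: → [20,26),[19,25),[18,24),[17,23),[16,22),[15,21); WM=17; [8,14) fires=4 [9,15) fires=4 [10,16) fires=4 [11,17) fires=5
i=15 t=27 v=6: → [27,33),[26,32),[25,31),[24,30),[23,29),[22,28); WM=24; [12,18) fires=4 [13,19) fires=4 [14,20) fires=3 [15,21) fires=4 [16,22) fires=2 [17,23) fires=1 [18,24) fires=1

13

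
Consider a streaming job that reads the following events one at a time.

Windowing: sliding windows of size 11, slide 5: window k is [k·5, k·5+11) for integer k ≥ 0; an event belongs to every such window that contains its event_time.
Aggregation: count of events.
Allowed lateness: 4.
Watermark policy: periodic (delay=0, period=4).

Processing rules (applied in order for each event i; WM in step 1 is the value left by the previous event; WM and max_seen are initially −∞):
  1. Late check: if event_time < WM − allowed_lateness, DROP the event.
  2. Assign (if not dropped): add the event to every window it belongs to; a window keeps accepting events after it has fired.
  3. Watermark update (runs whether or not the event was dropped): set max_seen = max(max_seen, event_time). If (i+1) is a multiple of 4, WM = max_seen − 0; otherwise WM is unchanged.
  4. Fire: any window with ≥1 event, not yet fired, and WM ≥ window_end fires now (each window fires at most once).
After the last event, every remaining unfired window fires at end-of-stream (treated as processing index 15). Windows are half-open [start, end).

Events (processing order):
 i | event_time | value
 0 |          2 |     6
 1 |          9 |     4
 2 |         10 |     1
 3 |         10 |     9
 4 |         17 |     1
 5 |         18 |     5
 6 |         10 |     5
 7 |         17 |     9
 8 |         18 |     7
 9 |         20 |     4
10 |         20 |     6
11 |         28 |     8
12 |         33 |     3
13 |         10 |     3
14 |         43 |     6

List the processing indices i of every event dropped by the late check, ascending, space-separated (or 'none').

13

i=0 t=2 v=6: → [0,11); WM=−∞
i=1 t=9 v=4: → [5,16),[0,11); WM=−∞
i=2 t=10 v=1: → [10,21),[5,16),[0,11); WM=−∞
i=3 t=10 v=9: → [10,21),[5,16),[0,11); WM=10
i=4 t=17 v=1: → [15,26),[10,21); WM=10
i=5 t=18 v=5: → [15,26),[10,21); WM=10
i=6 t=10 v=5: → [10,21),[5,16),[0,11); WM=10
i=7 t=17 v=9: → [15,26),[10,21); WM=18; [0,11) fires=5 [5,16) fires=4
i=8 t=18 v=7: → [15,26),[10,21); WM=18
i=9 t=20 v=4: → [20,31),[15,26),[10,21); WM=18
i=10 t=20 v=6: → [20,31),[15,26),[10,21); WM=18
i=11 t=28 v=8: → [25,36),[20,31); WM=28; [10,21) fires=9 [15,26) fires=6
i=12 t=33 v=3: → [30,41),[25,36); WM=28
i=13 t=10 v=3: DROP (t<28-4); WM=28
i=14 t=43 v=6: → [40,51),[35,46); WM=28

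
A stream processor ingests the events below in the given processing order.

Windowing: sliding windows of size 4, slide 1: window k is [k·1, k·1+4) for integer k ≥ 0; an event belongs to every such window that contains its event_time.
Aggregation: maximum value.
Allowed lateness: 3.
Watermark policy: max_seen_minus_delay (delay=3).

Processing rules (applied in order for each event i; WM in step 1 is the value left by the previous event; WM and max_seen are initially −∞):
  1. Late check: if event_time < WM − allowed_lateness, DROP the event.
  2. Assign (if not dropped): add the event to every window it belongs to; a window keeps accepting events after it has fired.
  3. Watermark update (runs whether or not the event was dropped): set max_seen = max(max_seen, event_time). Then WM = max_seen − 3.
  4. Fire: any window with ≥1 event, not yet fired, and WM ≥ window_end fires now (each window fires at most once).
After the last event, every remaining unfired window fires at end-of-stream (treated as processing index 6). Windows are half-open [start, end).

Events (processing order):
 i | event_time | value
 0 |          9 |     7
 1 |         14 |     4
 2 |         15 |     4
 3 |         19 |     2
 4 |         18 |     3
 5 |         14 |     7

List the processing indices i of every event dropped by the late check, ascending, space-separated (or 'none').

i=0 t=9 v=7: → [9,13),[8,12),[7,11),[6,10); WM=6
i=1 t=14 v=4: → [14,18),[13,17),[12,16),[11,15); WM=11; [6,10) fires=7 [7,11) fires=7
i=2 t=15 v=4: → [15,19),[14,18),[13,17),[12,16); WM=12; [8,12) fires=7
i=3 t=19 v=2: → [19,23),[18,22),[17,21),[16,20); WM=16; [9,13) fires=7 [11,15) fires=4 [12,16) fires=4
i=4 t=18 v=3: → [18,22),[17,21),[16,20),[15,19); WM=16
i=5 t=14 v=7: → [14,18),[13,17),[12,16),[11,15); WM=16

none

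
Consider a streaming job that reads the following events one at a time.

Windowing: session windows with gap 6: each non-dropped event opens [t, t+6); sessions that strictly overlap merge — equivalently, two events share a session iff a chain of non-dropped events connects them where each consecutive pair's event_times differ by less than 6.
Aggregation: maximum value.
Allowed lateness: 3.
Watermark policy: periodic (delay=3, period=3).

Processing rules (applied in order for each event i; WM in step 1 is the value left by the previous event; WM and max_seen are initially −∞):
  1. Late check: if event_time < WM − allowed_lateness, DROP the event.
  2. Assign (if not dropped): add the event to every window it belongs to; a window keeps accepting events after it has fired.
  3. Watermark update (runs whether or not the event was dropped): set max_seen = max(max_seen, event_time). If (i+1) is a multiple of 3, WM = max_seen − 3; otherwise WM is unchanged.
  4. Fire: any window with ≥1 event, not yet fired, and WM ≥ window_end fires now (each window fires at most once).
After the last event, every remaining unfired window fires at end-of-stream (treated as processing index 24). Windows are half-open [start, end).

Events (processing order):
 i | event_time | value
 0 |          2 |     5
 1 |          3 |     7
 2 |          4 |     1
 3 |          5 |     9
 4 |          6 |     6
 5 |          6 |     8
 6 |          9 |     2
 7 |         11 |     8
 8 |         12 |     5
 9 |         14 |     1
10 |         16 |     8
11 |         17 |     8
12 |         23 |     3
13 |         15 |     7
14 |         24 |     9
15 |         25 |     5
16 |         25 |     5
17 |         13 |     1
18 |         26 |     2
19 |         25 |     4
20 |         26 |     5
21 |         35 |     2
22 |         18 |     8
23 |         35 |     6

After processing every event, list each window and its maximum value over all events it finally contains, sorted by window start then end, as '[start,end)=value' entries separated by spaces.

[2,23)=9 [23,32)=9 [35,41)=6

i=0 t=2 v=5: → [2,8); WM=−∞
i=1 t=3 v=7: → [2,9); WM=−∞
i=2 t=4 v=1: → [2,10); WM=1
i=3 t=5 v=9: → [2,11); WM=1
i=4 t=6 v=6: → [2,12); WM=1
i=5 t=6 v=8: → [2,12); WM=3
i=6 t=9 v=2: → [2,15); WM=3
i=7 t=11 v=8: → [2,17); WM=3
i=8 t=12 v=5: → [2,18); WM=9
i=9 t=14 v=1: → [2,20); WM=9
i=10 t=16 v=8: → [2,22); WM=9
i=11 t=17 v=8: → [2,23); WM=14
i=12 t=23 v=3: → [23,29); WM=14
i=13 t=15 v=7: → [2,23); WM=14
i=14 t=24 v=9: → [23,30); WM=21
i=15 t=25 v=5: → [23,31); WM=21
i=16 t=25 v=5: → [23,31); WM=21
i=17 t=13 v=1: DROP (t<21-3); WM=22
i=18 t=26 v=2: → [23,32); WM=22
i=19 t=25 v=4: → [23,32); WM=22
i=20 t=26 v=5: → [23,32); WM=23
i=21 t=35 v=2: → [35,41); WM=23
i=22 t=18 v=8: DROP (t<23-3); WM=23
i=23 t=35 v=6: → [35,41); WM=32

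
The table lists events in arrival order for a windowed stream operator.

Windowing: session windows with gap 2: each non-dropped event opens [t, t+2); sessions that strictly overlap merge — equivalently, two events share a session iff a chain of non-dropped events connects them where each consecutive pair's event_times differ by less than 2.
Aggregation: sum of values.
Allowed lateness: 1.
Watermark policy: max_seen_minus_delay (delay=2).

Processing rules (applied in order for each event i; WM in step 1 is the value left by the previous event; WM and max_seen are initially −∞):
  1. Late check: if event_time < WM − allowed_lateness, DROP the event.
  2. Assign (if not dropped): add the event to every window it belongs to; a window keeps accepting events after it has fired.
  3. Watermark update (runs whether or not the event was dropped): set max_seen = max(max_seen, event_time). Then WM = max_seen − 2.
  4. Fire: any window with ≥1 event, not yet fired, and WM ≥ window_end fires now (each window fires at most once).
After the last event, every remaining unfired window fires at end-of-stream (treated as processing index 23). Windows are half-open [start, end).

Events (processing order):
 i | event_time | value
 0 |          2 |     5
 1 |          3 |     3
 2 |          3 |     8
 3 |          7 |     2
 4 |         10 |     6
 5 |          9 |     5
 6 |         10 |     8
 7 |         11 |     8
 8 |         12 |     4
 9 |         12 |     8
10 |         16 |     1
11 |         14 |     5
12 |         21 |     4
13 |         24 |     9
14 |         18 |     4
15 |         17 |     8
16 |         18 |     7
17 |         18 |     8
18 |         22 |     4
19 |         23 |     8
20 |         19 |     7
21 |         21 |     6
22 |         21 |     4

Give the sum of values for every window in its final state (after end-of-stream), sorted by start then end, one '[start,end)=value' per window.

[2,5)=16 [7,9)=2 [9,14)=39 [14,16)=5 [16,18)=1 [21,26)=35

i=0 t=2 v=5: → [2,4); WM=0
i=1 t=3 v=3: → [2,5); WM=1
i=2 t=3 v=8: → [2,5); WM=1
i=3 t=7 v=2: → [7,9); WM=5
i=4 t=10 v=6: → [10,12); WM=8
i=5 t=9 v=5: → [9,12); WM=8
i=6 t=10 v=8: → [9,12); WM=8
i=7 t=11 v=8: → [9,13); WM=9
i=8 t=12 v=4: → [9,14); WM=10
i=9 t=12 v=8: → [9,14); WM=10
i=10 t=16 v=1: → [16,18); WM=14
i=11 t=14 v=5: → [14,16); WM=14
i=12 t=21 v=4: → [21,23); WM=19
i=13 t=24 v=9: → [24,26); WM=22
i=14 t=18 v=4: DROP (t<22-1); WM=22
i=15 t=17 v=8: DROP (t<22-1); WM=22
i=16 t=18 v=7: DROP (t<22-1); WM=22
i=17 t=18 v=8: DROP (t<22-1); WM=22
i=18 t=22 v=4: → [21,24); WM=22
i=19 t=23 v=8: → [21,26); WM=22
i=20 t=19 v=7: DROP (t<22-1); WM=22
i=21 t=21 v=6: → [21,26); WM=22
i=22 t=21 v=4: → [21,26); WM=22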